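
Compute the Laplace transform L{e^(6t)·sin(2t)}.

L{e^(at)·sin(ωt)} = ω/((s-a)² + ω²), so L{e^(6t)·sin(2t)} = 2/((s-6)² + 4)

Final answer: 2/((s-6)² + 4)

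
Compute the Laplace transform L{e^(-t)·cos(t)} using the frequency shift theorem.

Frequency shift: L{e^(at)f(t)} = F(s-a). L{e^(-t)·cos(t)} = (s+1)/((s+1)² + 1)

Final answer: (s+1)/((s+1)² + 1)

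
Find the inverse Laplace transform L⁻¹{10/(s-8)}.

L⁻¹{1/(s-a)} = e^(at), so L⁻¹{1/(s-8)} = e^(8t), and L⁻¹{10/(s-8)} = 10·e^(8t)

Final answer: 10·e^(8t)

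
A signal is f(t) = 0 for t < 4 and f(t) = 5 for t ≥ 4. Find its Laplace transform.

f(t) = 5·u(t-4). L{u(t-4)} = e^(-4s)/s, so L{f(t)} = 5·e^(-4s)/s

Final answer: 5·e^(-4s)/s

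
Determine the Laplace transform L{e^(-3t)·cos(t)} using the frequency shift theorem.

Frequency shift: L{e^(at)f(t)} = F(s-a). L{e^(-3t)·cos(t)} = (s+3)/((s+3)² + 1)

Final answer: (s+3)/((s+3)² + 1)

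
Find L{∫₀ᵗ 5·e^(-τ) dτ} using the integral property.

L{∫₀ᵗ f(τ)dτ} = F(s)/s with F(s) = 5/(s+1), so L{∫₀ᵗ 5·e^(-τ) dτ} = 5/(s(s+1))

Final answer: 5/(s(s+1))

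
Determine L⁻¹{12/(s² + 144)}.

This is the form c·a/(s² + a²) with a = 12. L⁻¹ = sin(12t)

Final answer: sin(12t)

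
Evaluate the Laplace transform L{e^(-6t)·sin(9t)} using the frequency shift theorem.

Frequency shift: L{e^(at)f(t)} = F(s-a). L{e^(-6t)·sin(9t)} = 9/((s+6)² + 81)

Final answer: 9/((s+6)² + 81)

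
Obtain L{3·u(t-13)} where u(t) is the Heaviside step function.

L{u(t-a)} = e^(-as)/s. Here a=13, so L{u(t-13)} = e^(-13s)/s, and L{3·u(t-13)} = 3·e^(-13s)/s

Final answer: 3·e^(-13s)/s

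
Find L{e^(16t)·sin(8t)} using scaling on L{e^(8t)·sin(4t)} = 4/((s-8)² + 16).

Scaling with a=2: L{e^(16t)·sin(8t)} = (1/2) · 4/((s/2-8)² + 16). Simplifying: 8/((s-16)² + 64)

Final answer: 8/((s-16)² + 64)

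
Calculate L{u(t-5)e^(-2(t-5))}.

u(t-a)f(t-a) with f(t)=e^(-2t). L{e^(-2t)} = 1/(s+2). By time shift: e^(-5s)/(s+2)

Final answer: e^(-5s)/(s+2)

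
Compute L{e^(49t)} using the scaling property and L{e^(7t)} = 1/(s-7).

Using L{f(at)} = (1/a)F(s/a) with a=7 and f(t) = e^(7t): L{e^(49t)} = (1/7) · 1/((s/7)-7) = (1/7) · 7/(s-49) = 1/(s-49)

Final answer: 1/(s-49)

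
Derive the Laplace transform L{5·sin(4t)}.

L{sin(ωt)} = ω/(s² + ω²), so L{sin(4t)} = 4/(s² + 16). Then L{5·sin(4t)} = 5·4/(s² + 16) = 20/(s² + 16)

Final answer: 20/(s² + 16)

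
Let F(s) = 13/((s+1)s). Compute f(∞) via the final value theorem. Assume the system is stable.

f(∞) = lim_{s→0} sF(s) = lim_{s→0} 13/(s+1) = 13

Final answer: 13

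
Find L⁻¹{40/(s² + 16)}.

This is the form c·a/(s² + a²) with a = 4, c = 10. L⁻¹ = 10·sin(4t)

Final answer: 10·sin(4t)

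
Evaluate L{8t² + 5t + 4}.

L{8t² + 5t + 4} = 8·2/s³ + 5/s² + 4/s = 16/s³ + 5/s² + 4/s

Final answer: 16/s³ + 5/s² + 4/s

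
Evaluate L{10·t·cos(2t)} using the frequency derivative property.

L{cos(2t)} = s/(s² + 4). Derivative: d/ds[s/(s² + 4)] = [(s² + 4) - s·2s]/(s² + 4)² = (4 - s²)/(s² + 4)². So L{t·cos(2t)} = -F'(s) = (s² - 4)/(s² + 4)². Then L{10·t·cos(2t)} = 10·(s² - 4)/(s² + 4)²

Final answer: 10·(s² - 4)/(s² + 4)²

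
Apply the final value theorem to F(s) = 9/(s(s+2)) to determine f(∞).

f(∞) = lim_{s→0} s·9/(s(s+2)) = lim_{s→0} 9/(s+2) = 9/2 = 9/2

Final answer: 9/2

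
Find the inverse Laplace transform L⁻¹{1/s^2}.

L⁻¹{n!/s^(n+1)} = t^n with n=1. So L⁻¹{1/s^2} = t

Final answer: t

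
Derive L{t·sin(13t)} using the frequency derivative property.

L{sin(13t)} = 13/(s² + 169). By L{t·f(t)} = -F'(s): -d/ds[13/(s² + 169)] = -(13)·(-2s)/(s² + 169)² = 26s/(s² + 169)²

Final answer: 26s/(s² + 169)²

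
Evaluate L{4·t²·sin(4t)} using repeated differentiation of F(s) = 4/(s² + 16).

F(s) = 4/(s² + 16). F'(s) = -8s/(s² + 16)². F''(s) = -8(16 - 3s²)/(s² + 16)³ = (24s² - 128)/(s² + 16)³. So L{t²·sin(4t)} = (-1)² F''(s) = (24s² - 128)/(s² + 16)³. Then L{4·t²·sin(4t)} = 4·(24s² - 128)/(s² + 16)³ = (96s² - 512)/(s² + 16)³

Final answer: (96s² - 512)/(s² + 16)³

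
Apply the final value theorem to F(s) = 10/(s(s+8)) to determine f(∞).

f(∞) = lim_{s→0} s·10/(s(s+8)) = lim_{s→0} 10/(s+8) = 10/8 = 5/4

Final answer: 5/4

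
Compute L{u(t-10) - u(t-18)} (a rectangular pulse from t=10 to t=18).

L{u(t-a)} = e^(-as)/s. L{u(t-10) - u(t-18)} = (e^(-10s) - e^(-18s))/s

Final answer: (e^(-10s) - e^(-18s))/s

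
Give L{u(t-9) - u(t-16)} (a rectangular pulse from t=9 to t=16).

L{u(t-a)} = e^(-as)/s. L{u(t-9) - u(t-16)} = (e^(-9s) - e^(-16s))/s

Final answer: (e^(-9s) - e^(-16s))/s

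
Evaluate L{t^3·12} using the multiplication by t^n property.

L{12} = 12/s. d^1/ds^1[1/s] = -1/s². d^2/ds^2[1/s] = 2/s^3. d^3/ds^3[1/s] = -6/s^4. So L{t^3} = (-1)^{3}·-6/s^4 = 6/s^4. Then L{t^3·12} = 12·6/s^4 = 72/s^4

Final answer: 72/s^4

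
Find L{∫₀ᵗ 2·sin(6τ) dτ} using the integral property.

L{∫₀ᵗ f(τ)dτ} = F(s)/s with F(s) = 12/(s² + 36), so the result is (12/(s² + 36))/s = 12/(s(s² + 36))

Final answer: 12/(s(s² + 36))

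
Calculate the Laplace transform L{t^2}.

L{t^n} = n!/s^(n+1), so L{t^2} = 2/s^3

Final answer: 2/s^3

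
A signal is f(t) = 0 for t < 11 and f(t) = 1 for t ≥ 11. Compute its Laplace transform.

f(t) = u(t-11). L{u(t-11)} = e^(-11s)/s, so L{f(t)} = e^(-11s)/s

Final answer: e^(-11s)/s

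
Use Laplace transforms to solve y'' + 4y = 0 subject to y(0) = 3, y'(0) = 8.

L{y''} + 4L{y} = 0. s²Y - 3s - 8 + 4Y = 0. Y(s² + 4) = 3s + 8. Y = (3s + 8)/(s² + 4). Inverting: y(t) = 3cos(2t) + 4sin(2t)

Final answer: y(t) = 3cos(2t) + 4sin(2t)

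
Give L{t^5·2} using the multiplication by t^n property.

L{2} = 2/s. d^1/ds^1[1/s] = -1/s². d^2/ds^2[1/s] = 2/s^3. d^3/ds^3[1/s] = -6/s^4. d^4/ds^4[1/s] = 24/s^5. d^5/ds^5[1/s] = -120/s^6. So L{t^5} = (-1)^{5}·-120/s^6 = 120/s^6. Then L{t^5·2} = 2·120/s^6 = 240/s^6

Final answer: 240/s^6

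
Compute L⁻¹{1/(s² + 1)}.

This is the form c·a/(s² + a²) with a = 1. L⁻¹ = sin(t)

Final answer: sin(t)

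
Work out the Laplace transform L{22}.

L{22} = 22 · L{1} = 22/s

Final answer: 22/s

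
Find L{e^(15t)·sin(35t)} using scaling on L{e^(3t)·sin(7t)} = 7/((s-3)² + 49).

Scaling with a=5: L{e^(15t)·sin(35t)} = (1/5) · 7/((s/5-3)² + 49). Simplifying: 35/((s-15)² + 1225)

Final answer: 35/((s-15)² + 1225)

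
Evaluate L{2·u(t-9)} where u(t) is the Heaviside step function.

L{u(t-a)} = e^(-as)/s. Here a=9, so L{u(t-9)} = e^(-9s)/s, and L{2·u(t-9)} = 2·e^(-9s)/s

Final answer: 2·e^(-9s)/s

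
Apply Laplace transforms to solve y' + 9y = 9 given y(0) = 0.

sY + 9Y = 9/s. Y = 9/(s(s+9)). Partial fractions: Y = 1/s - 1/(s+9)

Final answer: y(t) = (1 - e^(-9t))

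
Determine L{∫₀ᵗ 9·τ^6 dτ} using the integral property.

L{∫₀ᵗ f(τ)dτ} = F(s)/s with f(t) = 9t^6. F(s) = 6480/s^7, so L{∫₀ᵗ 9·τ^6 dτ} = (6480/s^7)/s = 6480/s^8. (Check: ∫₀ᵗ 9·τ^6 dτ = 9t^7/7.)

Final answer: 6480/s^8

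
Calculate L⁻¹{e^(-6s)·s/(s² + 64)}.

L⁻¹{s/(s² + 64)} = cos(8t). By the time shift theorem, L⁻¹{e^(-as)F(s)} = u(t-a)f(t-a) with a=6, so L⁻¹{e^(-6s)·s/(s² + 64)} = u(t-6)·cos(8(t-6))

Final answer: u(t-6)·cos(8(t-6))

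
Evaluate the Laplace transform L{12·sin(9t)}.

L{sin(ωt)} = ω/(s² + ω²), so L{sin(9t)} = 9/(s² + 81). Then L{12·sin(9t)} = 12·9/(s² + 81) = 108/(s² + 81)

Final answer: 108/(s² + 81)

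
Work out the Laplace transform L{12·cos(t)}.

L{cos(ωt)} = s/(s² + ω²), so L{cos(t)} = s/(s² + 1). Then L{12·cos(t)} = 12·s/(s² + 1) = 12s/(s² + 1)

Final answer: 12s/(s² + 1)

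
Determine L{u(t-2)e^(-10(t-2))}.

u(t-a)f(t-a) with f(t)=e^(-10t). L{e^(-10t)} = 1/(s+10). By time shift: e^(-2s)/(s+10)

Final answer: e^(-2s)/(s+10)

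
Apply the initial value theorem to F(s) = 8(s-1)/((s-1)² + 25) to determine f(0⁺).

f(0⁺) = lim_{s→∞} sF(s) = lim_{s→∞} 8s(s-1)/((s-1)² + 25) = 8

Final answer: 8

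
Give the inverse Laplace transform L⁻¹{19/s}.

L⁻¹{c/s} = c, so L⁻¹{19/s} = 19

Final answer: 19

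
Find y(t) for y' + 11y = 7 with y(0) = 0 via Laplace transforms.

sY + 11Y = 7/s. Y = 7/(s(s+11)). Partial fractions: Y = 7/11/s - 7/11/(s+11)

Final answer: y(t) = 7/11(1 - e^(-11t))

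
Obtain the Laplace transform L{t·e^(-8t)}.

L{t^n·e^(at)} = n!/(s-a)^(n+1), so L{t·e^(-8t)} = 1/(s+8)^2

Final answer: 1/(s+8)^2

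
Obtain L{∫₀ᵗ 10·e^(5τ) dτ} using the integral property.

L{∫₀ᵗ f(τ)dτ} = F(s)/s with F(s) = 10/(s-5), so L{∫₀ᵗ 10·e^(5τ) dτ} = 10/(s(s-5))

Final answer: 10/(s(s-5))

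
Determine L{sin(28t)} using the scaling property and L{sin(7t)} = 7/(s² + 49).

Using L{f(at)} = (1/a)F(s/a) with a=4: L{sin(28t)} = (1/4) · 7/((s/4)² + 49) = (1/4) · 7·16/(s² + 784) = 28/(s² + 784)

Final answer: 28/(s² + 784)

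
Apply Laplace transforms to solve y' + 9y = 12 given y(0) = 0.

sY + 9Y = 12/s. Y = 12/(s(s+9)). Partial fractions: Y = 4/3/s - 4/3/(s+9)

Final answer: y(t) = 4/3(1 - e^(-9t))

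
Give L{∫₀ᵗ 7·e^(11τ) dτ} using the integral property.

L{∫₀ᵗ f(τ)dτ} = F(s)/s with F(s) = 7/(s-11), so L{∫₀ᵗ 7·e^(11τ) dτ} = 7/(s(s-11))

Final answer: 7/(s(s-11))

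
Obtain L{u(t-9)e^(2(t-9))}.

u(t-a)f(t-a) with f(t)=e^(2t). L{e^(2t)} = 1/(s-2). By time shift: e^(-9s)/(s-2)

Final answer: e^(-9s)/(s-2)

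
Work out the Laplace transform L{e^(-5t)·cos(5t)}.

L{e^(at)·cos(ωt)} = (s-a)/((s-a)² + ω²), so L{e^(-5t)·cos(5t)} = (s+5)/((s+5)² + 25)

Final answer: (s+5)/((s+5)² + 25)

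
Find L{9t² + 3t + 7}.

L{9t² + 3t + 7} = 9·2/s³ + 3/s² + 7/s = 18/s³ + 3/s² + 7/s

Final answer: 18/s³ + 3/s² + 7/s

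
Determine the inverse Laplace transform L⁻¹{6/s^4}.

L⁻¹{n!/s^(n+1)} = t^n with n=3. So L⁻¹{6/s^4} = t^3

Final answer: t^3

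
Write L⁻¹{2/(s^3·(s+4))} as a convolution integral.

2/(s^3·(s+4)) = (2/s^3)·(1/(s+4)) = L{t^2}·L{e^(-4t)}. So f(t) = t^2*e^(-4t) = ∫₀ᵗ τ^2·e^(-4(t-τ)) dτ

Final answer: ∫₀ᵗ τ^2·e^(-4(t-τ)) dτ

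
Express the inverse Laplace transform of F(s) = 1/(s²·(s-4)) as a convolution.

1/(s²·(s-4)) = (1/s^2)·(1/(s-4)) = L{t}·L{e^(4t)}. So f(t) = t*e^(4t) = ∫₀ᵗ τ·e^(4(t-τ)) dτ

Final answer: ∫₀ᵗ τ·e^(4(t-τ)) dτ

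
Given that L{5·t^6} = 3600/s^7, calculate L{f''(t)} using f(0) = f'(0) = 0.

L{f''(t)} = s²F(s) - sf(0) - f'(0) = s²·3600/s^7 - 0 - 0 = 3600/s^5

Final answer: 3600/s^5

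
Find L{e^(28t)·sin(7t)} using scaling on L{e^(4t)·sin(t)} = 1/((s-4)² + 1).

Scaling with a=7: L{e^(28t)·sin(7t)} = (1/7) · 1/((s/7-4)² + 1). Simplifying: 7/((s-28)² + 49)

Final answer: 7/((s-28)² + 49)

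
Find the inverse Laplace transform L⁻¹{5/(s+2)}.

L⁻¹{1/(s-a)} = e^(at), so L⁻¹{1/(s+2)} = e^(-2t), and L⁻¹{5/(s+2)} = 5·e^(-2t)

Final answer: 5·e^(-2t)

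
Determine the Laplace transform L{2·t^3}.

L{t^n} = n!/s^(n+1), so L{t^3} = 6/s^4. Then L{2·t^3} = 2·6/s^4 = 12/s^4

Final answer: 12/s^4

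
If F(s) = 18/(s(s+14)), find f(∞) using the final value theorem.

f(∞) = lim_{s→0} s·18/(s(s+14)) = lim_{s→0} 18/(s+14) = 18/14 = 9/7

Final answer: 9/7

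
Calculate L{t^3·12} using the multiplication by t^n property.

L{12} = 12/s. d^1/ds^1[1/s] = -1/s². d^2/ds^2[1/s] = 2/s^3. d^3/ds^3[1/s] = -6/s^4. So L{t^3} = (-1)^{3}·-6/s^4 = 6/s^4. Then L{t^3·12} = 12·6/s^4 = 72/s^4

Final answer: 72/s^4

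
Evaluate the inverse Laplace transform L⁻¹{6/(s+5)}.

L⁻¹{1/(s-a)} = e^(at), so L⁻¹{1/(s+5)} = e^(-5t), and L⁻¹{6/(s+5)} = 6·e^(-5t)

Final answer: 6·e^(-5t)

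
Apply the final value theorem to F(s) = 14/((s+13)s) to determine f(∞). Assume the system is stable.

f(∞) = lim_{s→0} sF(s) = lim_{s→0} 14/(s+13) = 14/13

Final answer: 14/13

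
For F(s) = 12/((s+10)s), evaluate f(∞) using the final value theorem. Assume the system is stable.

f(∞) = lim_{s→0} sF(s) = lim_{s→0} 12/(s+10) = 6/5

Final answer: 6/5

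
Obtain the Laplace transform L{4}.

L{4} = 4 · L{1} = 4/s

Final answer: 4/s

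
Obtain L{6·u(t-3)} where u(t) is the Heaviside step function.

L{u(t-a)} = e^(-as)/s. Here a=3, so L{u(t-3)} = e^(-3s)/s, and L{6·u(t-3)} = 6·e^(-3s)/s

Final answer: 6·e^(-3s)/s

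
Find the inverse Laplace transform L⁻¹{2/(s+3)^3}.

L⁻¹{n!/(s-a)^(n+1)} = t^n·e^(at), so L⁻¹{2/(s+3)^3} = t^2·e^(-3t)

Final answer: t^2·e^(-3t)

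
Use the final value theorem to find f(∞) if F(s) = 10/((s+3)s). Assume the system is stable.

f(∞) = lim_{s→0} sF(s) = lim_{s→0} 10/(s+3) = 10/3

Final answer: 10/3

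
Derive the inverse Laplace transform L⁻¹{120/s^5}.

L⁻¹{n!/s^(n+1)} = t^n with n=4. So L⁻¹{24/s^5} = t^4, and L⁻¹{120/s^5} = (120/24)·t^4 = 5·t^4

Final answer: 5·t^4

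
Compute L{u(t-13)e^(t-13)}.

u(t-a)f(t-a) with f(t)=e^t. L{e^t} = 1/(s-1). By time shift: e^(-13s)/(s-1)

Final answer: e^(-13s)/(s-1)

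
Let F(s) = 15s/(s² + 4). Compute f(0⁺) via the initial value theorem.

f(0⁺) = lim_{s→∞} s·15s/(s² + 4) = lim_{s→∞} 15s²/(s² + 4) = 15

Final answer: 15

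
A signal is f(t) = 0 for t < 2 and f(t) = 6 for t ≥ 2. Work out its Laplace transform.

f(t) = 6·u(t-2). L{u(t-2)} = e^(-2s)/s, so L{f(t)} = 6·e^(-2s)/s

Final answer: 6·e^(-2s)/s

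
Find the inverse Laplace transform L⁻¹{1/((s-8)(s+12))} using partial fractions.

Decompose: A/(s-8) + B/(s+12). A = 1/20, B = -1/20. f(t) = (e^(8t) - e^(-12t))/20

Final answer: (e^(8t) - e^(-12t))/20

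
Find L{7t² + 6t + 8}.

L{7t² + 6t + 8} = 7·2/s³ + 6/s² + 8/s = 14/s³ + 6/s² + 8/s

Final answer: 14/s³ + 6/s² + 8/s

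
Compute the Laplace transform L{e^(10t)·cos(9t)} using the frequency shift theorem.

Frequency shift: L{e^(at)f(t)} = F(s-a). L{e^(10t)·cos(9t)} = (s-10)/((s-10)² + 81)

Final answer: (s-10)/((s-10)² + 81)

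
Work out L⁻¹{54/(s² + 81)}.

This is the form c·a/(s² + a²) with a = 9, c = 6. L⁻¹ = 6·sin(9t)

Final answer: 6·sin(9t)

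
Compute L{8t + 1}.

L{8t + 1} = 8·L{t} + L{1} = 8/s² + 1/s

Final answer: 8/s² + 1/s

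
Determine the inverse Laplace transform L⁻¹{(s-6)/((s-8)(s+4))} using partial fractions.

Using partial fractions, f(t) = (2e^(8t) + 10e^(-4t))/12

Final answer: (2e^(8t) + 10e^(-4t))/12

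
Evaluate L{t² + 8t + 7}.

L{t² + 8t + 7} = 2/s³ + 8/s² + 7/s = 2/s³ + 8/s² + 7/s

Final answer: 2/s³ + 8/s² + 7/s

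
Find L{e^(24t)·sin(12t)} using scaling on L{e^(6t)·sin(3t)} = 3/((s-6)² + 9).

Scaling with a=4: L{e^(24t)·sin(12t)} = (1/4) · 3/((s/4-6)² + 9). Simplifying: 12/((s-24)² + 144)

Final answer: 12/((s-24)² + 144)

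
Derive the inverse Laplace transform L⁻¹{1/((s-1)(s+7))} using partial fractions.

Decompose: A/(s-1) + B/(s+7). A = 1/8, B = -1/8. f(t) = (e^t - e^(-7t))/8

Final answer: (e^t - e^(-7t))/8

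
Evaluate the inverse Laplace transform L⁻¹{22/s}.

L⁻¹{c/s} = c, so L⁻¹{22/s} = 22

Final answer: 22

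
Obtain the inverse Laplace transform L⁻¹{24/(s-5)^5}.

L⁻¹{n!/(s-a)^(n+1)} = t^n·e^(at), so L⁻¹{24/(s-5)^5} = t^4·e^(5t)

Final answer: t^4·e^(5t)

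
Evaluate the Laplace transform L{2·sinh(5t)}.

L{sinh(ωt)} = ω/(s² - ω²), so L{sinh(5t)} = 5/(s² - 25). Then L{2·sinh(5t)} = 2·5/(s² - 25) = 10/(s² - 25)

Final answer: 10/(s² - 25)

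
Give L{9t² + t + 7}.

L{9t² + t + 7} = 9·2/s³ + 1/s² + 7/s = 18/s³ + 1/s² + 7/s

Final answer: 18/s³ + 1/s² + 7/s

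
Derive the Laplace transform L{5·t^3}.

L{t^n} = n!/s^(n+1), so L{t^3} = 6/s^4. Then L{5·t^3} = 5·6/s^4 = 30/s^4

Final answer: 30/s^4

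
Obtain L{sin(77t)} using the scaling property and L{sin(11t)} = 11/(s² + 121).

Using L{f(at)} = (1/a)F(s/a) with a=7: L{sin(77t)} = (1/7) · 11/((s/7)² + 121) = (1/7) · 11·49/(s² + 5929) = 77/(s² + 5929)

Final answer: 77/(s² + 5929)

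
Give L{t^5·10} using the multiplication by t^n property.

L{10} = 10/s. d^1/ds^1[1/s] = -1/s². d^2/ds^2[1/s] = 2/s^3. d^3/ds^3[1/s] = -6/s^4. d^4/ds^4[1/s] = 24/s^5. d^5/ds^5[1/s] = -120/s^6. So L{t^5} = (-1)^{5}·-120/s^6 = 120/s^6. Then L{t^5·10} = 10·120/s^6 = 1200/s^6

Final answer: 1200/s^6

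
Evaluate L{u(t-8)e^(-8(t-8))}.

u(t-a)f(t-a) with f(t)=e^(-8t). L{e^(-8t)} = 1/(s+8). By time shift: e^(-8s)/(s+8)

Final answer: e^(-8s)/(s+8)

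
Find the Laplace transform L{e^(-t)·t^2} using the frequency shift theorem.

L{e^(at)·t^n} = n!/(s-a)^(n+1), so L{e^(-t)·t^2} = 2/(s+1)^3

Final answer: 2/(s+1)^3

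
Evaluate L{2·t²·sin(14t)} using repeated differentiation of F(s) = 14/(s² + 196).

F(s) = 14/(s² + 196). F'(s) = -28s/(s² + 196)². F''(s) = -28(196 - 3s²)/(s² + 196)³ = (84s² - 5488)/(s² + 196)³. So L{t²·sin(14t)} = (-1)² F''(s) = (84s² - 5488)/(s² + 196)³. Then L{2·t²·sin(14t)} = 2·(84s² - 5488)/(s² + 196)³ = (168s² - 10976)/(s² + 196)³

Final answer: (168s² - 10976)/(s² + 196)³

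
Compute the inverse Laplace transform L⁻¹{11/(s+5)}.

L⁻¹{1/(s-a)} = e^(at), so L⁻¹{1/(s+5)} = e^(-5t), and L⁻¹{11/(s+5)} = 11·e^(-5t)

Final answer: 11·e^(-5t)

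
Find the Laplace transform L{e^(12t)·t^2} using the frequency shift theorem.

L{e^(at)·t^n} = n!/(s-a)^(n+1), so L{e^(12t)·t^2} = 2/(s-12)^3

Final answer: 2/(s-12)^3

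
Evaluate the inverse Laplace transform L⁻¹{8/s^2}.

L⁻¹{n!/s^(n+1)} = t^n with n=1. So L⁻¹{1/s^2} = t, and L⁻¹{8/s^2} = (8/1)·t = 8·t

Final answer: 8·t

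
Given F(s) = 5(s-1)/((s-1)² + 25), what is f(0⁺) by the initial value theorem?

f(0⁺) = lim_{s→∞} sF(s) = lim_{s→∞} 5s(s-1)/((s-1)² + 25) = 5

Final answer: 5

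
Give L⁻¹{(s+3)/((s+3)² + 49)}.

Using frequency shift: L⁻¹{(s-a)/((s-a)² + b²)} = e^(at)cos(bt). Here a=-3, b=7

Final answer: e^(-3t)·cos(7t)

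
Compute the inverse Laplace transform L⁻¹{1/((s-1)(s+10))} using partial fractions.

Decompose: A/(s-1) + B/(s+10). A = 1/11, B = -1/11. f(t) = (e^t - e^(-10t))/11

Final answer: (e^t - e^(-10t))/11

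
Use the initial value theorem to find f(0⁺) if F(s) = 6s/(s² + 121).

f(0⁺) = lim_{s→∞} s·6s/(s² + 121) = lim_{s→∞} 6s²/(s² + 121) = 6

Final answer: 6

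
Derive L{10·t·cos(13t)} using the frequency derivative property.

L{cos(13t)} = s/(s² + 169). Derivative: d/ds[s/(s² + 169)] = [(s² + 169) - s·2s]/(s² + 169)² = (169 - s²)/(s² + 169)². So L{t·cos(13t)} = -F'(s) = (s² - 169)/(s² + 169)². Then L{10·t·cos(13t)} = 10·(s² - 169)/(s² + 169)²

Final answer: 10·(s² - 169)/(s² + 169)²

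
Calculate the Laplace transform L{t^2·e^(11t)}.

L{t^n·e^(at)} = n!/(s-a)^(n+1), so L{t^2·e^(11t)} = 2/(s-11)^3

Final answer: 2/(s-11)^3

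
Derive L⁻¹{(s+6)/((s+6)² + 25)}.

Using frequency shift: L⁻¹{(s-a)/((s-a)² + b²)} = e^(at)cos(bt). Here a=-6, b=5

Final answer: e^(-6t)·cos(5t)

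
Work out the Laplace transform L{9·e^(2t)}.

L{e^(at)} = 1/(s-a), so L{e^(2t)} = 1/(s-2). Then L{9·e^(2t)} = 9/(s-2)

Final answer: 9/(s-2)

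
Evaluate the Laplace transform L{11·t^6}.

L{t^n} = n!/s^(n+1), so L{t^6} = 720/s^7. Then L{11·t^6} = 11·720/s^7 = 7920/s^7

Final answer: 7920/s^7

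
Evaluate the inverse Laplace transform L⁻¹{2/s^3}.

L⁻¹{n!/s^(n+1)} = t^n with n=2. So L⁻¹{2/s^3} = t^2

Final answer: t^2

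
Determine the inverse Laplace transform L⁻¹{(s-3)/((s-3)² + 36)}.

Using frequency shift, L⁻¹{(s-3)/((s-3)² + 36)} = e^(3t)·cos(6t)

Final answer: e^(3t)·cos(6t)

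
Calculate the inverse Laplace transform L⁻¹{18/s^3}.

L⁻¹{n!/s^(n+1)} = t^n with n=2. So L⁻¹{2/s^3} = t^2, and L⁻¹{18/s^3} = (18/2)·t^2 = 9·t^2

Final answer: 9·t^2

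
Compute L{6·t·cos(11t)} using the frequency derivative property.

L{cos(11t)} = s/(s² + 121). Derivative: d/ds[s/(s² + 121)] = [(s² + 121) - s·2s]/(s² + 121)² = (121 - s²)/(s² + 121)². So L{t·cos(11t)} = -F'(s) = (s² - 121)/(s² + 121)². Then L{6·t·cos(11t)} = 6·(s² - 121)/(s² + 121)²

Final answer: 6·(s² - 121)/(s² + 121)²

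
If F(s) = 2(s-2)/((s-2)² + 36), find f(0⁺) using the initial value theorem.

f(0⁺) = lim_{s→∞} sF(s) = lim_{s→∞} 2s(s-2)/((s-2)² + 36) = 2

Final answer: 2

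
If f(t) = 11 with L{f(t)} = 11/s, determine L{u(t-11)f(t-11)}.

Time shift theorem: L{u(t-a)f(t-a)} = e^(-as)F(s). Here a=11, F(s) = 11/s, so L{u(t-11)f(t-11)} = e^(-11s)·11/s

Final answer: e^(-11s)·11/s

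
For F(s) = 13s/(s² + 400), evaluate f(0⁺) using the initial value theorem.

f(0⁺) = lim_{s→∞} s·13s/(s² + 400) = lim_{s→∞} 13s²/(s² + 400) = 13

Final answer: 13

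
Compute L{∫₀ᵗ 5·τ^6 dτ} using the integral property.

L{∫₀ᵗ f(τ)dτ} = F(s)/s with f(t) = 5t^6. F(s) = 3600/s^7, so L{∫₀ᵗ 5·τ^6 dτ} = (3600/s^7)/s = 3600/s^8. (Check: ∫₀ᵗ 5·τ^6 dτ = 5t^7/7.)

Final answer: 3600/s^8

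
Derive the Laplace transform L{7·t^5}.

L{t^n} = n!/s^(n+1), so L{t^5} = 120/s^6. Then L{7·t^5} = 7·120/s^6 = 840/s^6

Final answer: 840/s^6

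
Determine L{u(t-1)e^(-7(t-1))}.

u(t-a)f(t-a) with f(t)=e^(-7t). L{e^(-7t)} = 1/(s+7). By time shift: e^(-s)/(s+7)

Final answer: e^(-s)/(s+7)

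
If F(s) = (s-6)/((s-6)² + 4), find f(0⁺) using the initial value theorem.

f(0⁺) = lim_{s→∞} sF(s) = lim_{s→∞} s(s-6)/((s-6)² + 4) = 1

Final answer: 1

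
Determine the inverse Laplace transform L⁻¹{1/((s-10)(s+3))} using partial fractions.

Decompose: A/(s-10) + B/(s+3). A = 1/13, B = -1/13. f(t) = (e^(10t) - e^(-3t))/13

Final answer: (e^(10t) - e^(-3t))/13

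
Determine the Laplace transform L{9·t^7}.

L{t^n} = n!/s^(n+1), so L{t^7} = 5040/s^8. Then L{9·t^7} = 9·5040/s^8 = 45360/s^8

Final answer: 45360/s^8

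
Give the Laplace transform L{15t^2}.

L{15t^2} = 15 · L{t^2} = 15 · 2/s^3 = 30/s^3

Final answer: 30/s^3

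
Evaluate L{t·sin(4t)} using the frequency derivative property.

L{sin(4t)} = 4/(s² + 16). By L{t·f(t)} = -F'(s): -d/ds[4/(s² + 16)] = -(4)·(-2s)/(s² + 16)² = 8s/(s² + 16)²

Final answer: 8s/(s² + 16)²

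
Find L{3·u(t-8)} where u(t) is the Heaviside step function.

L{u(t-a)} = e^(-as)/s. Here a=8, so L{u(t-8)} = e^(-8s)/s, and L{3·u(t-8)} = 3·e^(-8s)/s

Final answer: 3·e^(-8s)/s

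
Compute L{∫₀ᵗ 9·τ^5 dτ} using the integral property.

L{∫₀ᵗ f(τ)dτ} = F(s)/s with f(t) = 9t^5. F(s) = 1080/s^6, so L{∫₀ᵗ 9·τ^5 dτ} = (1080/s^6)/s = 1080/s^7. (Check: ∫₀ᵗ 9·τ^5 dτ = 9t^6/6.)

Final answer: 1080/s^7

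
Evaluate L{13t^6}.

L{t^n} = n!/s^(n+1). So L{13t^6} = 13·6!/s^7 = 9360/s^7

Final answer: 9360/s^7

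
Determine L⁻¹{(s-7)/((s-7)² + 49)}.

Using frequency shift: L⁻¹{(s-a)/((s-a)² + b²)} = e^(at)cos(bt). Here a=7, b=7

Final answer: e^(7t)·cos(7t)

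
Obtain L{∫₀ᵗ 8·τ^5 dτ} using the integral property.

L{∫₀ᵗ f(τ)dτ} = F(s)/s with f(t) = 8t^5. F(s) = 960/s^6, so L{∫₀ᵗ 8·τ^5 dτ} = (960/s^6)/s = 960/s^7. (Check: ∫₀ᵗ 8·τ^5 dτ = 8t^6/6.)

Final answer: 960/s^7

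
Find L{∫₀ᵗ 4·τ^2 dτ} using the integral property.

L{∫₀ᵗ f(τ)dτ} = F(s)/s with f(t) = 4t^2. F(s) = 8/s^3, so L{∫₀ᵗ 4·τ^2 dτ} = (8/s^3)/s = 8/s^4. (Check: ∫₀ᵗ 4·τ^2 dτ = 4t^3/3.)

Final answer: 8/s^4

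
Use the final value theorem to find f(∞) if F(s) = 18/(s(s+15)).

f(∞) = lim_{s→0} s·18/(s(s+15)) = lim_{s→0} 18/(s+15) = 18/15 = 6/5

Final answer: 6/5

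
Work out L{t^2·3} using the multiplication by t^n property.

L{3} = 3/s. d^1/ds^1[1/s] = -1/s². d^2/ds^2[1/s] = 2/s^3. So L{t^2} = (-1)^{2}·2/s^3 = 2/s^3. Then L{t^2·3} = 3·2/s^3 = 6/s^3

Final answer: 6/s^3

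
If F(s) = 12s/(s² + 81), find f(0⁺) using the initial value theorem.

f(0⁺) = lim_{s→∞} s·12s/(s² + 81) = lim_{s→∞} 12s²/(s² + 81) = 12

Final answer: 12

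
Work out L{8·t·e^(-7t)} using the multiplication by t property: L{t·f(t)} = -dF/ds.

Using L{t^n·e^(at)} = n!/(s-a)^(n+1), L{t·e^(-7t)} = 1/(s+7)^2, so L{8·t·e^(-7t)} = 8·1/(s+7)^2 = 8/(s+7)^2

Final answer: 8/(s+7)^2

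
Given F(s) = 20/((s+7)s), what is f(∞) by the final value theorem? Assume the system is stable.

f(∞) = lim_{s→0} sF(s) = lim_{s→0} 20/(s+7) = 20/7

Final answer: 20/7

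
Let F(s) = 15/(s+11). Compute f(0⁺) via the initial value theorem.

f(0⁺) = lim_{s→∞} s·15/(s+11) = lim_{s→∞} 15s/(s+11) = 15

Final answer: 15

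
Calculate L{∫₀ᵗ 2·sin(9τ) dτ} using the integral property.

L{∫₀ᵗ f(τ)dτ} = F(s)/s with F(s) = 18/(s² + 81), so the result is (18/(s² + 81))/s = 18/(s(s² + 81))

Final answer: 18/(s(s² + 81))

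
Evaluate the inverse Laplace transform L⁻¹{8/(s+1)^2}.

L⁻¹{n!/(s-a)^(n+1)} = t^n·e^(at) with n=1, a=-1. So L⁻¹{1/(s+1)^2} = t·e^(-t), and L⁻¹{8/(s+1)^2} = (8/1)·t·e^(-t) = 8·t·e^(-t)

Final answer: 8·t·e^(-t)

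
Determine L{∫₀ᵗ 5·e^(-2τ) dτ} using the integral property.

L{∫₀ᵗ f(τ)dτ} = F(s)/s with F(s) = 5/(s+2), so L{∫₀ᵗ 5·e^(-2τ) dτ} = 5/(s(s+2))

Final answer: 5/(s(s+2))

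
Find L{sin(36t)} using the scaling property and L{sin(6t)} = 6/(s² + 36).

Using L{f(at)} = (1/a)F(s/a) with a=6: L{sin(36t)} = (1/6) · 6/((s/6)² + 36) = (1/6) · 6·36/(s² + 1296) = 36/(s² + 1296)

Final answer: 36/(s² + 1296)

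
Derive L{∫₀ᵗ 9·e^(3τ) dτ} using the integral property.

L{∫₀ᵗ f(τ)dτ} = F(s)/s with F(s) = 9/(s-3), so L{∫₀ᵗ 9·e^(3τ) dτ} = 9/(s(s-3))

Final answer: 9/(s(s-3))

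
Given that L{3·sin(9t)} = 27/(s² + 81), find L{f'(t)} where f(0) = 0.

L{f'(t)} = s·F(s) - f(0) = s·27/(s² + 81) - 0 = 27s/(s² + 81)

Final answer: 27s/(s² + 81)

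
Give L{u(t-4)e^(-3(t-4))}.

u(t-a)f(t-a) with f(t)=e^(-3t). L{e^(-3t)} = 1/(s+3). By time shift: e^(-4s)/(s+3)

Final answer: e^(-4s)/(s+3)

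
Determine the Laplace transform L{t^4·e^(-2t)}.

L{t^n·e^(at)} = n!/(s-a)^(n+1), so L{t^4·e^(-2t)} = 24/(s+2)^5

Final answer: 24/(s+2)^5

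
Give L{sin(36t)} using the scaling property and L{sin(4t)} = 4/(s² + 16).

Using L{f(at)} = (1/a)F(s/a) with a=9: L{sin(36t)} = (1/9) · 4/((s/9)² + 16) = (1/9) · 4·81/(s² + 1296) = 36/(s² + 1296)

Final answer: 36/(s² + 1296)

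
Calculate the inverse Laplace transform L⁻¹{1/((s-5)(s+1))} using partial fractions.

Decompose: A/(s-5) + B/(s+1). A = 1/6, B = -1/6. f(t) = (e^(5t) - e^(-t))/6

Final answer: (e^(5t) - e^(-t))/6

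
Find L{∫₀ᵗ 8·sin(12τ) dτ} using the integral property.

L{∫₀ᵗ f(τ)dτ} = F(s)/s with F(s) = 96/(s² + 144), so the result is (96/(s² + 144))/s = 96/(s(s² + 144))

Final answer: 96/(s(s² + 144))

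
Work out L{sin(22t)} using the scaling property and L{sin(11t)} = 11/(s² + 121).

Using L{f(at)} = (1/a)F(s/a) with a=2: L{sin(22t)} = (1/2) · 11/((s/2)² + 121) = (1/2) · 11·4/(s² + 484) = 22/(s² + 484)

Final answer: 22/(s² + 484)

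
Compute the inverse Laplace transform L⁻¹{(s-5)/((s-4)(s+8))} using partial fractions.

Using partial fractions, f(t) = (-e^(4t) + 13e^(-8t))/12

Final answer: (-e^(4t) + 13e^(-8t))/12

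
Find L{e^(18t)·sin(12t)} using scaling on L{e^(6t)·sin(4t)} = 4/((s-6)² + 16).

Scaling with a=3: L{e^(18t)·sin(12t)} = (1/3) · 4/((s/3-6)² + 16). Simplifying: 12/((s-18)² + 144)

Final answer: 12/((s-18)² + 144)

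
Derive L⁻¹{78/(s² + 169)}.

This is the form c·a/(s² + a²) with a = 13, c = 6. L⁻¹ = 6·sin(13t)

Final answer: 6·sin(13t)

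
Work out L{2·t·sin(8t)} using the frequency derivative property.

L{sin(8t)} = 8/(s² + 64). By L{t·f(t)} = -F'(s): -d/ds[8/(s² + 64)] = -(8)·(-2s)/(s² + 64)² = 16s/(s² + 64)². Then L{2·t·sin(8t)} = 2·16s/(s² + 64)² = 32s/(s² + 64)²

Final answer: 32s/(s² + 64)²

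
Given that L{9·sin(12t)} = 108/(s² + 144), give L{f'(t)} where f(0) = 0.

L{f'(t)} = s·F(s) - f(0) = s·108/(s² + 144) - 0 = 108s/(s² + 144)

Final answer: 108s/(s² + 144)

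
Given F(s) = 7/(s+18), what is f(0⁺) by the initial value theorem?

f(0⁺) = lim_{s→∞} s·7/(s+18) = lim_{s→∞} 7s/(s+18) = 7

Final answer: 7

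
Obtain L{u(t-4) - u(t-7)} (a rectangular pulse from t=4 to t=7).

L{u(t-a)} = e^(-as)/s. L{u(t-4) - u(t-7)} = (e^(-4s) - e^(-7s))/s

Final answer: (e^(-4s) - e^(-7s))/s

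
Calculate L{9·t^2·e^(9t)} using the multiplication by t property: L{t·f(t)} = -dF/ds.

Using L{t^n·e^(at)} = n!/(s-a)^(n+1), L{t^2·e^(9t)} = 2/(s-9)^3, so L{9·t^2·e^(9t)} = 9·2/(s-9)^3 = 18/(s-9)^3

Final answer: 18/(s-9)^3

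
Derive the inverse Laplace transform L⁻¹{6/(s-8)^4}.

L⁻¹{n!/(s-a)^(n+1)} = t^n·e^(at), so L⁻¹{6/(s-8)^4} = t^3·e^(8t)

Final answer: t^3·e^(8t)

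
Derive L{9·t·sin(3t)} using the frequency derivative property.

L{sin(3t)} = 3/(s² + 9). By L{t·f(t)} = -F'(s): -d/ds[3/(s² + 9)] = -(3)·(-2s)/(s² + 9)² = 6s/(s² + 9)². Then L{9·t·sin(3t)} = 9·6s/(s² + 9)² = 54s/(s² + 9)²

Final answer: 54s/(s² + 9)²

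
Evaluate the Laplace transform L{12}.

L{12} = 12 · L{1} = 12/s

Final answer: 12/s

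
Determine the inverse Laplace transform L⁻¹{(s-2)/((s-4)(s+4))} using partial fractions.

Using partial fractions, f(t) = (2e^(4t) + 6e^(-4t))/8

Final answer: (2e^(4t) + 6e^(-4t))/8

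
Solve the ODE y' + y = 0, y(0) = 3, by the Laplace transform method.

L{y'} + L{y} = 0. sY - 3 + Y = 0. Y(s+1) = 3. Y = 3/(s+1)

Final answer: y(t) = 3e^(-t)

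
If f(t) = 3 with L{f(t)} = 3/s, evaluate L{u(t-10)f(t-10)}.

Time shift theorem: L{u(t-a)f(t-a)} = e^(-as)F(s). Here a=10, F(s) = 3/s, so L{u(t-10)f(t-10)} = e^(-10s)·3/s

Final answer: e^(-10s)·3/s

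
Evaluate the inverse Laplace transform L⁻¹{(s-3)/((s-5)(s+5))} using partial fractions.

Using partial fractions, f(t) = (2e^(5t) + 8e^(-5t))/10

Final answer: (2e^(5t) + 8e^(-5t))/10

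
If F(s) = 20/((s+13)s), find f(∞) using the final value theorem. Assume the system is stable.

f(∞) = lim_{s→0} sF(s) = lim_{s→0} 20/(s+13) = 20/13

Final answer: 20/13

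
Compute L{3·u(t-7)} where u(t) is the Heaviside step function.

L{u(t-a)} = e^(-as)/s. Here a=7, so L{u(t-7)} = e^(-7s)/s, and L{3·u(t-7)} = 3·e^(-7s)/s

Final answer: 3·e^(-7s)/s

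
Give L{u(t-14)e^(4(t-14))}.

u(t-a)f(t-a) with f(t)=e^(4t). L{e^(4t)} = 1/(s-4). By time shift: e^(-14s)/(s-4)

Final answer: e^(-14s)/(s-4)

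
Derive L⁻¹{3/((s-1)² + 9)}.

Form: b/((s-a)² + b²) → e^(at)sin(bt). With a=1, b=3

Final answer: e^t·sin(3t)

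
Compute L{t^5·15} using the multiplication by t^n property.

L{15} = 15/s. d^1/ds^1[1/s] = -1/s². d^2/ds^2[1/s] = 2/s^3. d^3/ds^3[1/s] = -6/s^4. d^4/ds^4[1/s] = 24/s^5. d^5/ds^5[1/s] = -120/s^6. So L{t^5} = (-1)^{5}·-120/s^6 = 120/s^6. Then L{t^5·15} = 15·120/s^6 = 1800/s^6

Final answer: 1800/s^6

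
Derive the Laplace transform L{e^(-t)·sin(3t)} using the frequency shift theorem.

Frequency shift: L{e^(at)f(t)} = F(s-a). L{e^(-t)·sin(3t)} = 3/((s+1)² + 9)

Final answer: 3/((s+1)² + 9)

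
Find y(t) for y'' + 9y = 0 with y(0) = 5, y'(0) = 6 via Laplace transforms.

L{y''} + 9L{y} = 0. s²Y - 5s - 6 + 9Y = 0. Y(s² + 9) = 5s + 6. Y = (5s + 6)/(s² + 9). Inverting: y(t) = 5cos(3t) + 2sin(3t)

Final answer: y(t) = 5cos(3t) + 2sin(3t)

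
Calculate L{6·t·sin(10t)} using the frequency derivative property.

L{sin(10t)} = 10/(s² + 100). By L{t·f(t)} = -F'(s): -d/ds[10/(s² + 100)] = -(10)·(-2s)/(s² + 100)² = 20s/(s² + 100)². Then L{6·t·sin(10t)} = 6·20s/(s² + 100)² = 120s/(s² + 100)²

Final answer: 120s/(s² + 100)²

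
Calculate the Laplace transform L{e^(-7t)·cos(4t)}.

L{e^(at)·cos(ωt)} = (s-a)/((s-a)² + ω²), so L{e^(-7t)·cos(4t)} = (s+7)/((s+7)² + 16)

Final answer: (s+7)/((s+7)² + 16)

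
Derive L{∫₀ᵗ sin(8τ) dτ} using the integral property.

L{∫₀ᵗ f(τ)dτ} = F(s)/s with F(s) = 8/(s² + 64), so the result is (8/(s² + 64))/s = 8/(s(s² + 64))

Final answer: 8/(s(s² + 64))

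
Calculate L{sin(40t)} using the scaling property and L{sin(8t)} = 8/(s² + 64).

Using L{f(at)} = (1/a)F(s/a) with a=5: L{sin(40t)} = (1/5) · 8/((s/5)² + 64) = (1/5) · 8·25/(s² + 1600) = 40/(s² + 1600)

Final answer: 40/(s² + 1600)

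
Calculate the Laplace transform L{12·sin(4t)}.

L{sin(ωt)} = ω/(s² + ω²), so L{sin(4t)} = 4/(s² + 16). Then L{12·sin(4t)} = 12·4/(s² + 16) = 48/(s² + 16)

Final answer: 48/(s² + 16)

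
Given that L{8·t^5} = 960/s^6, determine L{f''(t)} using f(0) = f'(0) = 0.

L{f''(t)} = s²F(s) - sf(0) - f'(0) = s²·960/s^6 - 0 - 0 = 960/s^4

Final answer: 960/s^4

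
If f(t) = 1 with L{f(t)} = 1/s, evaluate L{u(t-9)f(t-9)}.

Time shift theorem: L{u(t-a)f(t-a)} = e^(-as)F(s). Here a=9, F(s) = 1/s, so L{u(t-9)f(t-9)} = e^(-9s)·1/s

Final answer: e^(-9s)·1/s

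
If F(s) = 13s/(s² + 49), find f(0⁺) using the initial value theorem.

f(0⁺) = lim_{s→∞} s·13s/(s² + 49) = lim_{s→∞} 13s²/(s² + 49) = 13

Final answer: 13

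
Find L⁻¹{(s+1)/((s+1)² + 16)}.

Using frequency shift: L⁻¹{(s-a)/((s-a)² + b²)} = e^(at)cos(bt). Here a=-1, b=4

Final answer: e^(-t)·cos(4t)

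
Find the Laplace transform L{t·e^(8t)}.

L{t^n·e^(at)} = n!/(s-a)^(n+1), so L{t·e^(8t)} = 1/(s-8)^2

Final answer: 1/(s-8)^2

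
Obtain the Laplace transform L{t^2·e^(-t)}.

L{t^n·e^(at)} = n!/(s-a)^(n+1), so L{t^2·e^(-t)} = 2/(s+1)^3

Final answer: 2/(s+1)^3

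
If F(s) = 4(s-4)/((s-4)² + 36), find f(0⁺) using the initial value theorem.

f(0⁺) = lim_{s→∞} sF(s) = lim_{s→∞} 4s(s-4)/((s-4)² + 36) = 4

Final answer: 4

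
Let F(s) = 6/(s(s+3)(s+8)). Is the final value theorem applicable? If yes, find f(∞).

Poles of sF(s) = 6/((s+3)(s+8)) are at s = -3 and s = -8, both in the left half-plane. Theorem applies. f(∞) = lim_{s→0} sF(s) = 6/(3·8) = 1/4

Final answer: 1/4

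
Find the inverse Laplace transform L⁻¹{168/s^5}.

L⁻¹{n!/s^(n+1)} = t^n with n=4. So L⁻¹{24/s^5} = t^4, and L⁻¹{168/s^5} = (168/24)·t^4 = 7·t^4

Final answer: 7·t^4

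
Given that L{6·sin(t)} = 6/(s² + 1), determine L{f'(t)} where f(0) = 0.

L{f'(t)} = s·F(s) - f(0) = s·6/(s² + 1) - 0 = 6s/(s² + 1)

Final answer: 6s/(s² + 1)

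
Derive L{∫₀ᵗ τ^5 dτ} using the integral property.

L{∫₀ᵗ f(τ)dτ} = F(s)/s with f(t) = t^5. F(s) = 120/s^6, so L{∫₀ᵗ τ^5 dτ} = (120/s^6)/s = 120/s^7. (Check: ∫₀ᵗ τ^5 dτ = t^6/6.)

Final answer: 120/s^7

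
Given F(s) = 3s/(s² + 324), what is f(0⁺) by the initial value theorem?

f(0⁺) = lim_{s→∞} s·3s/(s² + 324) = lim_{s→∞} 3s²/(s² + 324) = 3

Final answer: 3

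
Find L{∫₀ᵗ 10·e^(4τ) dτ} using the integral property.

L{∫₀ᵗ f(τ)dτ} = F(s)/s with F(s) = 10/(s-4), so L{∫₀ᵗ 10·e^(4τ) dτ} = 10/(s(s-4))

Final answer: 10/(s(s-4))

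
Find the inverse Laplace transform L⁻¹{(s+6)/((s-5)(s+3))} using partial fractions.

Using partial fractions, f(t) = (11e^(5t) - 3e^(-3t))/8

Final answer: (11e^(5t) - 3e^(-3t))/8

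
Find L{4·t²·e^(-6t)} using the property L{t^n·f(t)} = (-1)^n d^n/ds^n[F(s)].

L{e^(-6t)} = 1/(s+6). d/ds[1/(s+6)] = -1/(s+6)². d²/ds²[1/(s+6)] = 2/(s+6)³. So L{t²·e^(-6t)} = (-1)² · 2/(s+6)³ = 2/(s+6)³. Then L{4·t²·e^(-6t)} = 4·2/(s+6)³ = 8/(s+6)³

Final answer: 8/(s+6)³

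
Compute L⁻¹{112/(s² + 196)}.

This is the form c·a/(s² + a²) with a = 14, c = 8. L⁻¹ = 8·sin(14t)

Final answer: 8·sin(14t)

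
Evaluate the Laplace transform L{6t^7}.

L{6t^7} = 6 · L{t^7} = 6 · 5040/s^8 = 30240/s^8

Final answer: 30240/s^8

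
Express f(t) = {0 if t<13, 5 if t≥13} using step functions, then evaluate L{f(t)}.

f(t) = 5·u(t-13). L{u(t-13)} = e^(-13s)/s, so L{f(t)} = 5·e^(-13s)/s

Final answer: 5·e^(-13s)/s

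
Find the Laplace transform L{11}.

L{11} = 11 · L{1} = 11/s

Final answer: 11/s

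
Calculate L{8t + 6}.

L{8t + 6} = 8·L{t} + 6·L{1} = 8/s² + 6/s

Final answer: 8/s² + 6/s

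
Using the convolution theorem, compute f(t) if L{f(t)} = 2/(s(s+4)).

2/(s(s+4)) = (2/s)·(1/(s+4)) = L{2}·L{e^(-4t)}. By convolution, f(t) = 2*e^(-4t) = ∫₀ᵗ 2·e^(-4τ) dτ = 2·(1 - e^(-4t))/4

Final answer: 2·(1 - e^(-4t))/4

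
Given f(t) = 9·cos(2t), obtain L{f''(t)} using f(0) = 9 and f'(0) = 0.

F(s) = 9s/(s² + 4). L{f''(t)} = s²F(s) - sf(0) - f'(0) = 9s³/(s² + 4) - 9s = (9s³ - 9s(s² + 4))/(s² + 4) = -36s/(s² + 4)

Final answer: -36s/(s² + 4)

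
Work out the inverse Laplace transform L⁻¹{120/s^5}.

L⁻¹{n!/s^(n+1)} = t^n with n=4. So L⁻¹{24/s^5} = t^4, and L⁻¹{120/s^5} = (120/24)·t^4 = 5·t^4

Final answer: 5·t^4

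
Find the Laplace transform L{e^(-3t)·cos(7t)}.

L{e^(at)·cos(ωt)} = (s-a)/((s-a)² + ω²), so L{e^(-3t)·cos(7t)} = (s+3)/((s+3)² + 49)

Final answer: (s+3)/((s+3)² + 49)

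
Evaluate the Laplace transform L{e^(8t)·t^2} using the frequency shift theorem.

L{e^(at)·t^n} = n!/(s-a)^(n+1), so L{e^(8t)·t^2} = 2/(s-8)^3

Final answer: 2/(s-8)^3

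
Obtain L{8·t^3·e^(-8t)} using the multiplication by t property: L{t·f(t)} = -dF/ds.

Using L{t^n·e^(at)} = n!/(s-a)^(n+1), L{t^3·e^(-8t)} = 6/(s+8)^4, so L{8·t^3·e^(-8t)} = 8·6/(s+8)^4 = 48/(s+8)^4

Final answer: 48/(s+8)^4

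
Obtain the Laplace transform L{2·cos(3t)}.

L{cos(ωt)} = s/(s² + ω²), so L{cos(3t)} = s/(s² + 9). Then L{2·cos(3t)} = 2·s/(s² + 9) = 2s/(s² + 9)

Final answer: 2s/(s² + 9)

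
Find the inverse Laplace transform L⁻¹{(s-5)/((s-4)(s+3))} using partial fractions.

Using partial fractions, f(t) = (-e^(4t) + 8e^(-3t))/7

Final answer: (-e^(4t) + 8e^(-3t))/7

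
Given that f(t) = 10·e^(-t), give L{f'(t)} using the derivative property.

f(0) = 10, F(s) = 10/(s+1). L{f'(t)} = s·F(s) - f(0) = 10s/(s+1) - 10 = (10s - 10(s+1))/(s+1) = -10/(s+1)

Final answer: -10/(s+1)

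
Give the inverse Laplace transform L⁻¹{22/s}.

L⁻¹{c/s} = c, so L⁻¹{22/s} = 22

Final answer: 22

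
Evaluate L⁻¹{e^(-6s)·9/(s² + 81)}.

L⁻¹{9/(s² + 81)} = sin(9t). By the time shift theorem, L⁻¹{e^(-as)F(s)} = u(t-a)f(t-a) with a=6, so L⁻¹{e^(-6s)·9/(s² + 81)} = u(t-6)·sin(9(t-6))

Final answer: u(t-6)·sin(9(t-6))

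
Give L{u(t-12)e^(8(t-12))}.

u(t-a)f(t-a) with f(t)=e^(8t). L{e^(8t)} = 1/(s-8). By time shift: e^(-12s)/(s-8)

Final answer: e^(-12s)/(s-8)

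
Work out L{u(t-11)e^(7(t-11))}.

u(t-a)f(t-a) with f(t)=e^(7t). L{e^(7t)} = 1/(s-7). By time shift: e^(-11s)/(s-7)

Final answer: e^(-11s)/(s-7)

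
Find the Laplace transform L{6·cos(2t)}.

L{cos(ωt)} = s/(s² + ω²), so L{cos(2t)} = s/(s² + 4). Then L{6·cos(2t)} = 6·s/(s² + 4) = 6s/(s² + 4)

Final answer: 6s/(s² + 4)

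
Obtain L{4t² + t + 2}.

L{4t² + t + 2} = 4·2/s³ + 1/s² + 2/s = 8/s³ + 1/s² + 2/s

Final answer: 8/s³ + 1/s² + 2/s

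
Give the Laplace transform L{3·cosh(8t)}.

L{cosh(ωt)} = s/(s² - ω²), so L{cosh(8t)} = s/(s² - 64). Then L{3·cosh(8t)} = 3·s/(s² - 64) = 3s/(s² - 64)

Final answer: 3s/(s² - 64)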